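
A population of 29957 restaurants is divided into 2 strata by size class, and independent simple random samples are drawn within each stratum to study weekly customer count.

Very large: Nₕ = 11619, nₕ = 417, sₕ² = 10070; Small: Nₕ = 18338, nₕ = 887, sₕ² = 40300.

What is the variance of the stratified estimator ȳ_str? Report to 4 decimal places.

19.7039

Var(ȳ_str) = Σₕ Wₕ²(1 − fₕ)sₕ²/nₕ with Wₕ = Nₕ/N, N = 29957.
Very large: Wₕ = 0.38785593; term = 0.38785593²·(1 − 0.03588949)·10070/417 = 3.5023625.
Small: Wₕ = 0.61214407; term = 0.61214407²·(1 − 0.04836951)·40300/887 = 16.201569.
Sum = 19.703932.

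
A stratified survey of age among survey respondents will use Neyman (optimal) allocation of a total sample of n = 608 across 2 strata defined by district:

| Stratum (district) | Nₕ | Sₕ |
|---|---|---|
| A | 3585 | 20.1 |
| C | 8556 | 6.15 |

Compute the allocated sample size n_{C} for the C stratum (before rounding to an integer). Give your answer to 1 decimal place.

Neyman allocation: nₕ = n·NₕSₕ / Σⱼ NⱼSⱼ.
Σ NⱼSⱼ = 3585·20.1 + 8556·6.15 = 124677.9.
n_{C} = 608·8556·6.15 / 124677.9 = 256.6.

256.6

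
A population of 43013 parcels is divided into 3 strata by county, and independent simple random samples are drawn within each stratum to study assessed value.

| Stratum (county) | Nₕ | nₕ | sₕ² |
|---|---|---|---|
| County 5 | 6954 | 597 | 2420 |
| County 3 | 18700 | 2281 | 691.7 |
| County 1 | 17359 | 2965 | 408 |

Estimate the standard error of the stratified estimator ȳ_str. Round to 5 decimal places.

0.40714

Var(ȳ_str) = Σₕ Wₕ²(1 − fₕ)sₕ²/nₕ with Wₕ = Nₕ/N, N = 43013.
County 5: Wₕ = 0.16167205; term = 0.16167205²·(1 − 0.08584987)·2420/597 = 0.096856432.
County 3: Wₕ = 0.43475228; term = 0.43475228²·(1 − 0.12197861)·691.7/2281 = 0.050324716.
County 1: Wₕ = 0.40357566; term = 0.40357566²·(1 − 0.17080477)·408/2965 = 0.018584128.
Sum = 0.16576528.
SE = √(0.16576528) = 0.40714.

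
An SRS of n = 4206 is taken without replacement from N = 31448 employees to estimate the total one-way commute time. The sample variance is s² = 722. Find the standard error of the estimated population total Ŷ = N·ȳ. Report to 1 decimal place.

12126.9

Var(Ŷ) = N²·Var(ȳ) = N²·(1 − n/N)·s²/n.
f = 4206/31448 = 0.13374459; Var(ȳ) = 0.86625541·722/4206 = 0.148701.
Var(Ŷ) = 31448² · 0.148701 = 1.4706182 × 10^8.
SE(Ŷ) = √(1.4706182 × 10^8) = 12126.9.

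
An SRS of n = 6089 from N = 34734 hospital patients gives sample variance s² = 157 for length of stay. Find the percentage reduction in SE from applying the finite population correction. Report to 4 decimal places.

9.1872

f = n/N = 6089/34734 = 0.17530374.
SE_no-fpc = √(s²/n) = 0.1605746; SE_fpc = √((1−f)s²/n) = 0.14582227.
Ratio = √(1−f) = 0.90812789. Reduction = 100·(1 − 0.90812789) = 9.1872%.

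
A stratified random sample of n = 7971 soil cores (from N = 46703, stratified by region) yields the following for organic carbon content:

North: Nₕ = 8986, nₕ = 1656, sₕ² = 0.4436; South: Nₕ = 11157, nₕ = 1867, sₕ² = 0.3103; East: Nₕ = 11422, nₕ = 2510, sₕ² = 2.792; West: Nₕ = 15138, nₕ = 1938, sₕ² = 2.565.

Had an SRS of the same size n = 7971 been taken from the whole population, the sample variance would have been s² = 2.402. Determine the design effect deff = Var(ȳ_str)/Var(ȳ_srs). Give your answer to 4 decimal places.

0.7569

Var(ȳ_str) = Σ Wₕ²(1−fₕ)sₕ²/nₕ with Wₕ = Nₕ/46703:
  North: (8986/46703)²·(1−1656/8986)·0.4436/1656 = 8.0893204 × 10^-6
  South: (11157/46703)²·(1−1867/11157)·0.3103/1867 = 7.8978894 × 10^-6
  East: (11422/46703)²·(1−2510/11422)·2.792/2510 = 5.1912204 × 10^-5
  West: (15138/46703)²·(1−1938/15138)·2.565/1938 = 1.2125132 × 10^-4
  → Var(ȳ_str) = 1.8915073 × 10^-4.
Var(ȳ_srs) = (1 − 7971/46703)·2.402/7971 = 2.4991098 × 10^-4.
deff = (1.8915073 × 10^-4) / (2.4991098 × 10^-4) = 0.7569.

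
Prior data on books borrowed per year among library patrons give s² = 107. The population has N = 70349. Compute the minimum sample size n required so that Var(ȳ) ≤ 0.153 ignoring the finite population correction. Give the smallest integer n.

Without fpc, n₀ = s²/D = 107/0.153 = 699.3464.
Rounding up, n = 700.

700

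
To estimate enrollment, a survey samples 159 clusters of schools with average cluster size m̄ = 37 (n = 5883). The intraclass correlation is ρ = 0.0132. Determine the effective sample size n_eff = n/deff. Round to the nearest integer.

3988

deff = 1 + (37 − 1)·0.0132 = 1 + 0.4752 = 1.4752.
n_eff = 5883 / 1.4752 = 3988.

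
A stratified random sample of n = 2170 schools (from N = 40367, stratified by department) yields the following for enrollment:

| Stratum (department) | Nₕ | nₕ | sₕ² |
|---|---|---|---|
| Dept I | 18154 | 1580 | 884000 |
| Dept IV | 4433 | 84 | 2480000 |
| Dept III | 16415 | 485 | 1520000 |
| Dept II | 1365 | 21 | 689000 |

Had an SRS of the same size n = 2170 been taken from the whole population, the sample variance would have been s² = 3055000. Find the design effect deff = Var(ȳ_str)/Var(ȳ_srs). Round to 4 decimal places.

0.7450

Var(ȳ_str) = Σ Wₕ²(1−fₕ)sₕ²/nₕ with Wₕ = Nₕ/40367:
  Dept I: (18154/40367)²·(1−1580/18154)·884000/1580 = 103.30989
  Dept IV: (4433/40367)²·(1−84/4433)·2480000/84 = 349.30643
  Dept III: (16415/40367)²·(1−485/16415)·1520000/485 = 502.92771
  Dept II: (1365/40367)²·(1−21/1365)·689000/21 = 36.93847
  → Var(ȳ_str) = 992.4825.
Var(ȳ_srs) = (1 − 2170/40367)·3055000/2170 = 1332.1535.
deff = 992.4825 / 1332.1535 = 0.7450.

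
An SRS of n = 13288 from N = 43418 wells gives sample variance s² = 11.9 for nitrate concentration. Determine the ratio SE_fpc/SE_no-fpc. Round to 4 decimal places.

0.8330

f = n/N = 13288/43418 = 0.30604818.
SE_no-fpc = √(s²/n) = 0.029925655; SE_fpc = √((1−f)s²/n) = 0.024929199.
Ratio = √(1−f) = 0.83303770.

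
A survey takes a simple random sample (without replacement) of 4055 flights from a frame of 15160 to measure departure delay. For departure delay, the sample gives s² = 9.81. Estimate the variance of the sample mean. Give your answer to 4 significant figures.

0.001772

Under SRS without replacement, Var(ȳ) = (1 − f)·s²/n with f = n/N = 4055/15160 = 0.26748021.
Var(ȳ) = (1 − 0.26748021)·9.81/4055 = 0.73251979·0.0024192355 = 0.0017721379.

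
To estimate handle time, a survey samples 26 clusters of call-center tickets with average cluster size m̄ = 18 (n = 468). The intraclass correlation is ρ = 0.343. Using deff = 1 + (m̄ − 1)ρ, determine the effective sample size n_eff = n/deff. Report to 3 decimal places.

68.511

deff = 1 + (18 − 1)·0.343 = 1 + 5.831 = 6.831.
n_eff = 468 / 6.831 = 68.511.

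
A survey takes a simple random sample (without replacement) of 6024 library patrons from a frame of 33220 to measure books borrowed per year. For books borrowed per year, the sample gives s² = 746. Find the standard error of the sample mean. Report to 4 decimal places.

Under SRS without replacement, Var(ȳ) = (1 − f)·s²/n with f = n/N = 6024/33220 = 0.18133654.
Var(ȳ) = (1 − 0.18133654)·746/6024 = 0.81866346·0.12383798 = 0.10138163.
SE(ȳ) = √(0.10138163) = 0.3184.

0.3184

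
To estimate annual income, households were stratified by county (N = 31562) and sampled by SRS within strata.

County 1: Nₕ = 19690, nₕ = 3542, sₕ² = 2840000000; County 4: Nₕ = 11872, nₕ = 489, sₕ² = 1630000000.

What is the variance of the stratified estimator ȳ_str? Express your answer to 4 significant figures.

708100

Var(ȳ_str) = Σₕ Wₕ²(1 − fₕ)sₕ²/nₕ with Wₕ = Nₕ/N, N = 31562.
County 1: Wₕ = 0.62385147; term = 0.62385147²·(1 − 0.17988827)·2840000000/3542 = 255920.58.
County 4: Wₕ = 0.37614853; term = 0.37614853²·(1 − 0.04118935)·1630000000/489 = 452199.77.
Sum = 708120.35.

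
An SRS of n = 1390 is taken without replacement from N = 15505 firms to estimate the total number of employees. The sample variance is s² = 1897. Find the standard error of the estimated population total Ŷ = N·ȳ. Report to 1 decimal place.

Var(Ŷ) = N²·Var(ȳ) = N²·(1 − n/N)·s²/n.
f = 1390/15505 = 0.08964850; Var(ȳ) = 0.91035150·1897/1390 = 1.2424006.
Var(Ŷ) = 15505² · 1.2424006 = 2.9867935 × 10^8.
SE(Ŷ) = √(2.9867935 × 10^8) = 17282.3.

17282.3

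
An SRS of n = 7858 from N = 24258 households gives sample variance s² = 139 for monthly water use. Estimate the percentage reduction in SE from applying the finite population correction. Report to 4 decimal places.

17.7768

f = n/N = 7858/24258 = 0.32393437.
SE_no-fpc = √(s²/n) = 0.13299992; SE_fpc = √((1−f)s²/n) = 0.10935681.
Ratio = √(1−f) = 0.82223210. Reduction = 100·(1 − 0.82223210) = 17.7768%.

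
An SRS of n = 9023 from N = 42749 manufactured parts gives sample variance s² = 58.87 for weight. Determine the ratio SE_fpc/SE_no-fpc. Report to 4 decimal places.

f = n/N = 9023/42749 = 0.21106926.
SE_no-fpc = √(s²/n) = 0.080773991; SE_fpc = √((1−f)s²/n) = 0.07174489.
Ratio = √(1−f) = 0.88821773.

0.8882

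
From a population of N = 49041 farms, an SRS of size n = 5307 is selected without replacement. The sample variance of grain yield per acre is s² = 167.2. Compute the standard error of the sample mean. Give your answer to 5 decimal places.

Under SRS without replacement, Var(ȳ) = (1 − f)·s²/n with f = n/N = 5307/49041 = 0.10821557.
Var(ȳ) = (1 − 0.10821557)·167.2/5307 = 0.89178443·0.031505559 = 0.028096167.
SE(ȳ) = √(0.028096167) = 0.16762.

0.16762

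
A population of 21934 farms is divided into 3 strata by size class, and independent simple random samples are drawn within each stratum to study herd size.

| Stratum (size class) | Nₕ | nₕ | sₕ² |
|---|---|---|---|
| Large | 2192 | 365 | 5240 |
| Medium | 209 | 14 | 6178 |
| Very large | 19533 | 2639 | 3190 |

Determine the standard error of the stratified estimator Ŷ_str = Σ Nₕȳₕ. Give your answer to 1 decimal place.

21780.0

Var(Ŷ_str) = Σₕ Nₕ²(1 − fₕ)sₕ²/nₕ.
Large: 2192²·(1 − 365/2192)·5240/365 = 5.7493337 × 10^7.
Medium: 209²·(1 − 14/209)·6178/14 = 1.7984599 × 10^7.
Very large: 19533²·(1 − 2639/19533)·3190/2639 = 3.9888962 × 10^8.
Sum = 4.7436756 × 10^8.
SE = √(4.7436756 × 10^8) = 21780.0.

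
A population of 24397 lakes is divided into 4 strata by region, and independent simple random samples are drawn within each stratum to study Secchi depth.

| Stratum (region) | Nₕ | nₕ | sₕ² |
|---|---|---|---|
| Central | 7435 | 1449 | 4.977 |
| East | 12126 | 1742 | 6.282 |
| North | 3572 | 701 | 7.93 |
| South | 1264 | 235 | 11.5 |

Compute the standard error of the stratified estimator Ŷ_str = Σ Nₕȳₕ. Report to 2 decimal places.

Var(Ŷ_str) = Σₕ Nₕ²(1 − fₕ)sₕ²/nₕ.
Central: 7435²·(1 − 1449/7435)·4.977/1449 = 152868.13.
East: 12126²·(1 − 1742/12126)·6.282/1742 = 454079.64.
North: 3572²·(1 − 701/3572)·7.93/701 = 116011.17.
South: 1264²·(1 − 235/1264)·11.5/235 = 63649.123.
Sum = 786608.06.
SE = √(786608.06) = 886.91.

886.91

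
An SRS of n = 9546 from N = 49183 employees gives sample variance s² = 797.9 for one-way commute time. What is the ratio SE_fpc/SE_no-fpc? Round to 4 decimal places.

f = n/N = 9546/49183 = 0.19409145.
SE_no-fpc = √(s²/n) = 0.28911027; SE_fpc = √((1−f)s²/n) = 0.25954125.
Ratio = √(1−f) = 0.89772409.

0.8977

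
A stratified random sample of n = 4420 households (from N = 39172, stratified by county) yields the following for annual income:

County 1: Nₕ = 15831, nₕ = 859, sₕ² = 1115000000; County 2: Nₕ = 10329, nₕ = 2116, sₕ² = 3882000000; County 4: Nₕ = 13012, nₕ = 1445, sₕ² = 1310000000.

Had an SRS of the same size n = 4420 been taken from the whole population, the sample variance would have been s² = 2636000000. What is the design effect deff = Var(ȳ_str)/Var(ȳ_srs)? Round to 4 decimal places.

0.7387

Var(ȳ_str) = Σ Wₕ²(1−fₕ)sₕ²/nₕ with Wₕ = Nₕ/39172:
  County 1: (15831/39172)²·(1−859/15831)·1115000000/859 = 200501.85
  County 2: (10329/39172)²·(1−2116/10329)·3882000000/2116 = 101425.81
  County 4: (13012/39172)²·(1−1445/13012)·1310000000/1445 = 88923.541
  → Var(ȳ_str) = 390851.2.
Var(ȳ_srs) = (1 − 4420/39172)·2636000000/4420 = 529087.13.
deff = 390851.2 / 529087.13 = 0.7387.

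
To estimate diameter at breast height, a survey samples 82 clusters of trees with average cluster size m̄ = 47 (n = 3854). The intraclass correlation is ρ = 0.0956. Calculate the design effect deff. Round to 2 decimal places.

deff = 1 + (47 − 1)·0.0956 = 1 + 4.3976 = 5.3976.

5.40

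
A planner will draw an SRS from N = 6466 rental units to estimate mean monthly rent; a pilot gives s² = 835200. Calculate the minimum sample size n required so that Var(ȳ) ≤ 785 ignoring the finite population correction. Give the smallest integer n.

1064

Without fpc, n₀ = s²/D = 835200/785 = 1063.9490.
Rounding up, n = 1064.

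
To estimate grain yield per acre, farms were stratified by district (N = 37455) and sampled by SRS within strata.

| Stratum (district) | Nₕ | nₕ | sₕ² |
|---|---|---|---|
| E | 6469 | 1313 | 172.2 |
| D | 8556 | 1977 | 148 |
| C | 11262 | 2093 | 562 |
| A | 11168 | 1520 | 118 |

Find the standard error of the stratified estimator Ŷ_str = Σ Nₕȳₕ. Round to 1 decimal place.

Var(Ŷ_str) = Σₕ Nₕ²(1 − fₕ)sₕ²/nₕ.
E: 6469²·(1 − 1313/6469)·172.2/1313 = 4.3743999 × 10^6.
D: 8556²·(1 − 1977/8556)·148/1977 = 4.2139144 × 10^6.
C: 11262²·(1 − 2093/11262)·562/2093 = 2.7727109 × 10^7.
A: 11168²·(1 − 1520/11168)·118/1520 = 8.3647144 × 10^6.
Sum = 4.4680138 × 10^7.
SE = √(4.4680138 × 10^7) = 6684.3.

6684.3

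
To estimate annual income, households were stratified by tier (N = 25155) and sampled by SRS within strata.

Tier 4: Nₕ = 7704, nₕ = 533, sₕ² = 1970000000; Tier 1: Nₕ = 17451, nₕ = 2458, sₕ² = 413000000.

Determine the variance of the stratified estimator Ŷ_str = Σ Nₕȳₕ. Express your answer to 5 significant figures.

2.4815 × 10^14

Var(Ŷ_str) = Σₕ Nₕ²(1 − fₕ)sₕ²/nₕ.
Tier 4: 7704²·(1 − 533/7704)·1970000000/533 = 2.0419026 × 10^14.
Tier 1: 17451²·(1 − 2458/17451)·413000000/2458 = 4.3961959 × 10^13.
Sum = 2.4815222 × 10^14.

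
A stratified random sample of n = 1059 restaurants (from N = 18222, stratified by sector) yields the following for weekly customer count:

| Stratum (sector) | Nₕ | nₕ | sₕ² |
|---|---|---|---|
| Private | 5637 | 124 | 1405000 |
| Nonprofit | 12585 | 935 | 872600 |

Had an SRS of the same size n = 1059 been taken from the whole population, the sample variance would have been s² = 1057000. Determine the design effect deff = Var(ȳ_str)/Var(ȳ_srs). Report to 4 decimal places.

Var(ȳ_str) = Σ Wₕ²(1−fₕ)sₕ²/nₕ with Wₕ = Nₕ/18222:
  Private: (5637/18222)²·(1−124/5637)·1405000/124 = 1060.4705
  Nonprofit: (12585/18222)²·(1−935/12585)·872600/935 = 412.08866
  → Var(ȳ_str) = 1472.5592.
Var(ȳ_srs) = (1 − 1059/18222)·1057000/1059 = 940.10462.
deff = 1472.5592 / 940.10462 = 1.5664.

1.5664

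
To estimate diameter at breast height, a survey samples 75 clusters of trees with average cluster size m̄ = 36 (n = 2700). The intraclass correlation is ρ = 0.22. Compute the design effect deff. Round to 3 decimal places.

deff = 1 + (36 − 1)·0.22 = 1 + 7.7 = 8.7.

8.700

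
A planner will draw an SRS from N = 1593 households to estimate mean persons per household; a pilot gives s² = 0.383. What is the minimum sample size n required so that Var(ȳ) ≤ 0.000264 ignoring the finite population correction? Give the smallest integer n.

1451

Without fpc, n₀ = s²/D = 0.383/0.000264 = 1450.7576.
Rounding up, n = 1451.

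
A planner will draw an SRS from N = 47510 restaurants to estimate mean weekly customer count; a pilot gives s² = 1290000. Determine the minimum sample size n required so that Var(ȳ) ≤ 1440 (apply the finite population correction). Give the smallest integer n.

880

Without fpc, n₀ = s²/D = 1290000/1440 = 895.8333.
With fpc, (1 − n/N)·s²/n ≤ D requires n ≥ n₀/(1 + n₀/N) = 895.8333/(1 + 895.8333/47510) = 879.2544.
Rounding up, n = 880.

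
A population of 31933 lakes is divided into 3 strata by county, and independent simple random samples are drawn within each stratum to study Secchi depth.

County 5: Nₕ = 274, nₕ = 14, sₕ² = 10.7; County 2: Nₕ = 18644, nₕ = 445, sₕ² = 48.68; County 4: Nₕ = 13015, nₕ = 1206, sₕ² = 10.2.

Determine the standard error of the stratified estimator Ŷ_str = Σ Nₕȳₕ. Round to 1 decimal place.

6202.6

Var(Ŷ_str) = Σₕ Nₕ²(1 − fₕ)sₕ²/nₕ.
County 5: 274²·(1 − 14/274)·10.7/14 = 54447.714.
County 2: 18644²·(1 − 445/18644)·48.68/445 = 3.7117368 × 10^7.
County 4: 13015²·(1 − 1206/13015)·10.2/1206 = 1.2999006 × 10^6.
Sum = 3.8471716 × 10^7.
SE = √(3.8471716 × 10^7) = 6202.6.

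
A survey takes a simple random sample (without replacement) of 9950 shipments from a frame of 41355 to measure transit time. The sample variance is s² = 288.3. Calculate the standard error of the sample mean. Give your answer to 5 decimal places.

Under SRS without replacement, Var(ȳ) = (1 − f)·s²/n with f = n/N = 9950/41355 = 0.24059969.
Var(ȳ) = (1 − 0.24059969)·288.3/9950 = 0.75940031·0.028974874 = 0.022003529.
SE(ȳ) = √(0.022003529) = 0.14834.

0.14834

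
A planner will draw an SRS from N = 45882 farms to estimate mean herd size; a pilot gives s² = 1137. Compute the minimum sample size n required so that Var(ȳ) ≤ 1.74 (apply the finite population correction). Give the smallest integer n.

Without fpc, n₀ = s²/D = 1137/1.74 = 653.4483.
With fpc, (1 − n/N)·s²/n ≤ D requires n ≥ n₀/(1 + n₀/N) = 653.4483/(1 + 653.4483/45882) = 644.2726.
Rounding up, n = 645.

645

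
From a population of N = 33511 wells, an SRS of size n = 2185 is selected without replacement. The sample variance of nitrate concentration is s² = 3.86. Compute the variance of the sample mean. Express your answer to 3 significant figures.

0.00165

Under SRS without replacement, Var(ȳ) = (1 − f)·s²/n with f = n/N = 2185/33511 = 0.06520247.
Var(ȳ) = (1 − 0.06520247)·3.86/2185 = 0.93479753·0.0017665904 = 0.0016514043.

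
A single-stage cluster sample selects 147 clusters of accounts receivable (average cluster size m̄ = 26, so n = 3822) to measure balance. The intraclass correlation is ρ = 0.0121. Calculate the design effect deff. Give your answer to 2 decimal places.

deff = 1 + (26 − 1)·0.0121 = 1 + 0.3025 = 1.3025.

1.30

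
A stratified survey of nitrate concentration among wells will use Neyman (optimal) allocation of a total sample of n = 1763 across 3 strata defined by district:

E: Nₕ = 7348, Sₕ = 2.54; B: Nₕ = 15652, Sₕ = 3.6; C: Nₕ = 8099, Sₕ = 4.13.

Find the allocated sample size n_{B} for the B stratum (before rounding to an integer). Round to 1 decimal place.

915.9

Neyman allocation: nₕ = n·NₕSₕ / Σⱼ NⱼSⱼ.
Σ NⱼSⱼ = 7348·2.54 + 15652·3.6 + 8099·4.13 = 108459.99.
n_{B} = 1763·15652·3.6 / 108459.99 = 915.9.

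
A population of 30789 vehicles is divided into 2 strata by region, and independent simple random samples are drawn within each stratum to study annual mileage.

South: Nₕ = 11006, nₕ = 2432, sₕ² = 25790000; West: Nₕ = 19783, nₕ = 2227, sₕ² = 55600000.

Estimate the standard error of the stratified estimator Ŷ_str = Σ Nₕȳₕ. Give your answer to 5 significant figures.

Var(Ŷ_str) = Σₕ Nₕ²(1 − fₕ)sₕ²/nₕ.
South: 11006²·(1 − 2432/11006)·25790000/2432 = 1.0006928 × 10^12.
West: 19783²·(1 − 2227/19783)·55600000/2227 = 8.6710621 × 10^12.
Sum = 9.6717549 × 10^12.
SE = √(9.6717549 × 10^12) = 3.1099 × 10^6.

3.1099 × 10^6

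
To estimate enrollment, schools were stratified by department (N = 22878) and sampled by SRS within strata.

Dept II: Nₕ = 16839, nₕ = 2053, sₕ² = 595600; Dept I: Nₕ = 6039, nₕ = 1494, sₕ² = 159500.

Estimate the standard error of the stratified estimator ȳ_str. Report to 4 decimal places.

Var(ȳ_str) = Σₕ Wₕ²(1 − fₕ)sₕ²/nₕ with Wₕ = Nₕ/N, N = 22878.
Dept II: Wₕ = 0.73603462; term = 0.73603462²·(1 − 0.12191935)·595600/2053 = 138.00557.
Dept I: Wₕ = 0.26396538; term = 0.26396538²·(1 − 0.24739195)·159500/1494 = 5.5985156.
Sum = 143.60409.
SE = √(143.60409) = 11.9835.

11.9835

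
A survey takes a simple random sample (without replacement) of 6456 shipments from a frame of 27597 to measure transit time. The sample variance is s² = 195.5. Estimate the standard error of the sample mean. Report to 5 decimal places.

Under SRS without replacement, Var(ȳ) = (1 − f)·s²/n with f = n/N = 6456/27597 = 0.23393847.
Var(ȳ) = (1 − 0.23393847)·195.5/6456 = 0.76606153·0.030281908 = 0.023197805.
SE(ȳ) = √(0.023197805) = 0.15231.

0.15231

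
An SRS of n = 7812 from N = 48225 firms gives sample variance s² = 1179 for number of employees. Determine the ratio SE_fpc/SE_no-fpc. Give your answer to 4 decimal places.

0.9154

f = n/N = 7812/48225 = 0.16199067.
SE_no-fpc = √(s²/n) = 0.38848637; SE_fpc = √((1−f)s²/n) = 0.35563149.
Ratio = √(1−f) = 0.91542850.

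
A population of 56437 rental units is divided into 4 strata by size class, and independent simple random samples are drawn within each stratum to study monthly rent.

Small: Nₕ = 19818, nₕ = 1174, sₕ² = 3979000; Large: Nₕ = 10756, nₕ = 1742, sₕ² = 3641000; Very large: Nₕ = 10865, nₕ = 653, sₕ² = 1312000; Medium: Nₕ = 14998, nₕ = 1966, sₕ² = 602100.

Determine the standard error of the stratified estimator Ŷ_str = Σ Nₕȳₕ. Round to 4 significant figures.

1.318 × 10^6

Var(Ŷ_str) = Σₕ Nₕ²(1 − fₕ)sₕ²/nₕ.
Small: 19818²·(1 − 1174/19818)·3979000/1174 = 1.2522896 × 10^12.
Large: 10756²·(1 − 1742/10756)·3641000/1742 = 2.0264733 × 10^11.
Very large: 10865²·(1 − 653/10865)·1312000/653 = 2.2292624 × 10^11.
Medium: 14998²·(1 − 1966/14998)·602100/1966 = 5.9859011 × 10^10.
Sum = 1.7377222 × 10^12.
SE = √(1.7377222 × 10^12) = 1.318 × 10^6.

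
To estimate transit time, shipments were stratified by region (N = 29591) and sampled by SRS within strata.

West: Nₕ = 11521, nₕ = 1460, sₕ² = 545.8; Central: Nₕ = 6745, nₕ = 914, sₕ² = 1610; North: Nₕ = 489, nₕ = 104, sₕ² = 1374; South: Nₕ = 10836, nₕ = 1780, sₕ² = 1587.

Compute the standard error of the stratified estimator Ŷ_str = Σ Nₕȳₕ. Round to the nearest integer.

14233

Var(Ŷ_str) = Σₕ Nₕ²(1 − fₕ)sₕ²/nₕ.
West: 11521²·(1 − 1460/11521)·545.8/1460 = 4.3332326 × 10^7.
Central: 6745²·(1 − 914/6745)·1610/914 = 6.9279489 × 10^7.
North: 489²·(1 − 104/489)·1374/104 = 2.4872703 × 10^6.
South: 10836²·(1 − 1780/10836)·1587/1780 = 8.7490789 × 10^7.
Sum = 2.0258987 × 10^8.
SE = √(2.0258987 × 10^8) = 14233.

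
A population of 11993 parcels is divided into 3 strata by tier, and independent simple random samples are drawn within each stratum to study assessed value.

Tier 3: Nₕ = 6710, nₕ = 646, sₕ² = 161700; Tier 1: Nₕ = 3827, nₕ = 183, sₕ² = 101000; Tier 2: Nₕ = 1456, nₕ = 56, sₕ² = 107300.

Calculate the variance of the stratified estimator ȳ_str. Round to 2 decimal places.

151.48

Var(ȳ_str) = Σₕ Wₕ²(1 − fₕ)sₕ²/nₕ with Wₕ = Nₕ/N, N = 11993.
Tier 3: Wₕ = 0.55949304; term = 0.55949304²·(1 − 0.09627422)·161700/646 = 70.81146.
Tier 1: Wₕ = 0.31910281; term = 0.31910281²·(1 − 0.04781813)·101000/183 = 53.512033.
Tier 2: Wₕ = 0.12140415; term = 0.12140415²·(1 − 0.03846154)·107300/56 = 27.154727.
Sum = 151.47822.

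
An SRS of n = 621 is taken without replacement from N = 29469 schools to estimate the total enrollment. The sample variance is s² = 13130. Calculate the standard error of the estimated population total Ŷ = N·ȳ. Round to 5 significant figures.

134070

Var(Ŷ) = N²·Var(ȳ) = N²·(1 − n/N)·s²/n.
f = 621/29469 = 0.02107299; Var(ȳ) = 0.97892701·13130/621 = 20.697764.
Var(Ŷ) = 29469² · 20.697764 = 1.7974393 × 10^10.
SE(Ŷ) = √(1.7974393 × 10^10) = 134070.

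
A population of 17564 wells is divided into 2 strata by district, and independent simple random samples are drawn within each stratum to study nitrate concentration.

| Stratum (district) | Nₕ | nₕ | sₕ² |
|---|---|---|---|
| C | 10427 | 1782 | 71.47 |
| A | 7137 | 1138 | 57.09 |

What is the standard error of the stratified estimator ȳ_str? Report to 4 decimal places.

Var(ȳ_str) = Σₕ Wₕ²(1 − fₕ)sₕ²/nₕ with Wₕ = Nₕ/N, N = 17564.
C: Wₕ = 0.59365748; term = 0.59365748²·(1 − 0.17090246)·71.47/1782 = 0.011719082.
A: Wₕ = 0.40634252; term = 0.40634252²·(1 − 0.15945075)·57.09/1138 = 0.0069625044.
Sum = 0.018681586.
SE = √(0.018681586) = 0.1367.

0.1367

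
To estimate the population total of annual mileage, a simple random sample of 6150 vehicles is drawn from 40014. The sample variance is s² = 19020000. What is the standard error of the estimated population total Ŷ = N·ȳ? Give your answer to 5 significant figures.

Var(Ŷ) = N²·Var(ȳ) = N²·(1 − n/N)·s²/n.
f = 6150/40014 = 0.15369621; Var(ȳ) = 0.84630379·19020000/6150 = 2617.3493.
Var(Ŷ) = 40014² · 2617.3493 = 4.1906908 × 10^12.
SE(Ŷ) = √(4.1906908 × 10^12) = 2.0471 × 10^6.

2.0471 × 10^6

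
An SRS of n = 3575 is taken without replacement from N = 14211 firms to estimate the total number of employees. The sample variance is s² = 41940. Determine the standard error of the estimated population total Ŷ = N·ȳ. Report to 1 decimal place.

42109.3

Var(Ŷ) = N²·Var(ȳ) = N²·(1 − n/N)·s²/n.
f = 3575/14211 = 0.25156569; Var(ȳ) = 0.74843431·41940/3575 = 8.7802336.
Var(Ŷ) = 14211² · 8.7802336 = 1.7731903 × 10^9.
SE(Ŷ) = √(1.7731903 × 10^9) = 42109.3.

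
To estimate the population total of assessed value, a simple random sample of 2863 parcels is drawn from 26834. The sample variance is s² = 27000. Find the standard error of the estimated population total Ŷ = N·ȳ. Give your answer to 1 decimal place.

Var(Ŷ) = N²·Var(ȳ) = N²·(1 − n/N)·s²/n.
f = 2863/26834 = 0.10669300; Var(ȳ) = 0.89330700·27000/2863 = 8.424481.
Var(Ŷ) = 26834² · 8.424481 = 6.0661617 × 10^9.
SE(Ŷ) = √(6.0661617 × 10^9) = 77885.6.

77885.6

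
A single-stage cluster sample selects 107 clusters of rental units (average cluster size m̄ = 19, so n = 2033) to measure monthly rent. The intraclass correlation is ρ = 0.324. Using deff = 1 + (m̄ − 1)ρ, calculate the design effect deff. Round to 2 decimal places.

6.83

deff = 1 + (19 − 1)·0.324 = 1 + 5.832 = 6.832.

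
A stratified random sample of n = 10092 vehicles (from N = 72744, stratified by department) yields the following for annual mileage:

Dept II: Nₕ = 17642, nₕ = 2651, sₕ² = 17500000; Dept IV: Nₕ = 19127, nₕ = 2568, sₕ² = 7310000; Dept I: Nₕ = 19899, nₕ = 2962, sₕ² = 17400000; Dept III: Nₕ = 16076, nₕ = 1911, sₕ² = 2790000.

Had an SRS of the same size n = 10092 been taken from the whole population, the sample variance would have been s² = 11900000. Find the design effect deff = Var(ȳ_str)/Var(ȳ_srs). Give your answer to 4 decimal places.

Var(ȳ_str) = Σ Wₕ²(1−fₕ)sₕ²/nₕ with Wₕ = Nₕ/72744:
  Dept II: (17642/72744)²·(1−2651/17642)·17500000/2651 = 329.92284
  Dept IV: (19127/72744)²·(1−2568/19127)·7310000/2568 = 170.37621
  Dept I: (19899/72744)²·(1−2962/19899)·17400000/2962 = 374.14296
  Dept III: (16076/72744)²·(1−1911/16076)·2790000/1911 = 62.826626
  → Var(ȳ_str) = 937.26864.
Var(ȳ_srs) = (1 − 10092/72744)·11900000/10092 = 1015.5644.
deff = 937.26864 / 1015.5644 = 0.9229.

0.9229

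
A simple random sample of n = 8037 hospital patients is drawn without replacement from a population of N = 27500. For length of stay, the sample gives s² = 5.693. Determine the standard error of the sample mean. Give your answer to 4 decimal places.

Under SRS without replacement, Var(ȳ) = (1 − f)·s²/n with f = n/N = 8037/27500 = 0.29225455.
Var(ȳ) = (1 − 0.29225455)·5.693/8037 = 0.70774545·7.0834889 × 10^-4 = 5.013307 × 10^-4.
SE(ȳ) = √(5.013307 × 10^-4) = 0.0224.

0.0224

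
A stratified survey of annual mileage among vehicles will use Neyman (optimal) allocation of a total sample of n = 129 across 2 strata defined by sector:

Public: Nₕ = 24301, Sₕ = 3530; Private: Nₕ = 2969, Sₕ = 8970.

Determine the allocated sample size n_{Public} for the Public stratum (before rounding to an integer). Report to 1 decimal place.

Neyman allocation: nₕ = n·NₕSₕ / Σⱼ NⱼSⱼ.
Σ NⱼSⱼ = 24301·3530 + 2969·8970 = 1.1241446 × 10^8.
n_{Public} = 129·24301·3530 / (1.1241446 × 10^8) = 98.4.

98.4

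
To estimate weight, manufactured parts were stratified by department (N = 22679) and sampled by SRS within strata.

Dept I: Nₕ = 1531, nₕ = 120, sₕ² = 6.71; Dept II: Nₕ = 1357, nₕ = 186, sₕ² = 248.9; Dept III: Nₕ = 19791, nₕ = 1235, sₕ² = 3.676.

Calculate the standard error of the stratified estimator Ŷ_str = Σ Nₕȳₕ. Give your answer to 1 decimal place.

1827.7

Var(Ŷ_str) = Σₕ Nₕ²(1 − fₕ)sₕ²/nₕ.
Dept I: 1531²·(1 − 120/1531)·6.71/120 = 120793.48.
Dept II: 1357²·(1 − 186/1357)·248.9/186 = 2.1264183 × 10^6.
Dept III: 19791²·(1 − 1235/19791)·3.676/1235 = 1.0931019 × 10^6.
Sum = 3.3403137 × 10^6.
SE = √(3.3403137 × 10^6) = 1827.7.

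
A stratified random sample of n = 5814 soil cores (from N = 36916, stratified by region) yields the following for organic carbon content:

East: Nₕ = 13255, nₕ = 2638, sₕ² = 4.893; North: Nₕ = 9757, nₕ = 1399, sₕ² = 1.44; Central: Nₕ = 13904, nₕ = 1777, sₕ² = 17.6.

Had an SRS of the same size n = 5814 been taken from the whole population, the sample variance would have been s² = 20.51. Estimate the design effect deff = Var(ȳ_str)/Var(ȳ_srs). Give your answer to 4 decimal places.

0.4975

Var(ȳ_str) = Σ Wₕ²(1−fₕ)sₕ²/nₕ with Wₕ = Nₕ/36916:
  East: (13255/36916)²·(1−2638/13255)·4.893/2638 = 1.9153701 × 10^-4
  North: (9757/36916)²·(1−1399/9757)·1.44/1399 = 6.15934 × 10^-5
  Central: (13904/36916)²·(1−1777/13904)·17.6/1777 = 0.0012254317
  → Var(ȳ_str) = 0.0014785621.
Var(ȳ_srs) = (1 − 5814/36916)·20.51/5814 = 0.0029721061.
deff = 0.0014785621 / 0.0029721061 = 0.4975.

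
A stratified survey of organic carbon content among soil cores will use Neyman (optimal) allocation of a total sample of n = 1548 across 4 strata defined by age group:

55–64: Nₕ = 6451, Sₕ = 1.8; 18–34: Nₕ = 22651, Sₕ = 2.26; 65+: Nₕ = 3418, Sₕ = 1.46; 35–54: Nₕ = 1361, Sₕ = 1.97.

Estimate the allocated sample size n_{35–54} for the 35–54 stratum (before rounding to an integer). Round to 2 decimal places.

Neyman allocation: nₕ = n·NₕSₕ / Σⱼ NⱼSⱼ.
Σ NⱼSⱼ = 6451·1.8 + 22651·2.26 + 3418·1.46 + 1361·1.97 = 70474.51.
n_{35–54} = 1548·1361·1.97 / 70474.51 = 58.89.

58.89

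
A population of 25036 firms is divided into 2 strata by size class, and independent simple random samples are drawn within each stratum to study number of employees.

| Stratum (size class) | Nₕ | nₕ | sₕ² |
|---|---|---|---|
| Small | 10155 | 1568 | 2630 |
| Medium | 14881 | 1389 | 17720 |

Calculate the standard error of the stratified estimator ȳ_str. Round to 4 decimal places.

2.0784

Var(ȳ_str) = Σₕ Wₕ²(1 − fₕ)sₕ²/nₕ with Wₕ = Nₕ/N, N = 25036.
Small: Wₕ = 0.40561591; term = 0.40561591²·(1 − 0.15440670)·2630/1568 = 0.23334645.
Medium: Wₕ = 0.59438409; term = 0.59438409²·(1 − 0.09334050)·17720/1389 = 4.0863921.
Sum = 4.3197386.
SE = √(4.3197386) = 2.0784.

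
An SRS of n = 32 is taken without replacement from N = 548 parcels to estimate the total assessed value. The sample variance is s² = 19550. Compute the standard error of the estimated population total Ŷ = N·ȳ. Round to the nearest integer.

Var(Ŷ) = N²·Var(ȳ) = N²·(1 − n/N)·s²/n.
f = 32/548 = 0.05839416; Var(ȳ) = 0.94160584·19550/32 = 575.26232.
Var(Ŷ) = 548² · 575.26232 = 1.7275358 × 10^8.
SE(Ŷ) = √(1.7275358 × 10^8) = 13144.

13144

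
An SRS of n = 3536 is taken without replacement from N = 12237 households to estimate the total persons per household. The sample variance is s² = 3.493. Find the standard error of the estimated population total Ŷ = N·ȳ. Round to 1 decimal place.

Var(Ŷ) = N²·Var(ȳ) = N²·(1 − n/N)·s²/n.
f = 3536/12237 = 0.28895971; Var(ȳ) = 0.71104029·3.493/3536 = 7.0239359 × 10^-4.
Var(Ŷ) = 12237² · (7.0239359 × 10^-4) = 105179.34.
SE(Ŷ) = √(105179.34) = 324.3.

324.3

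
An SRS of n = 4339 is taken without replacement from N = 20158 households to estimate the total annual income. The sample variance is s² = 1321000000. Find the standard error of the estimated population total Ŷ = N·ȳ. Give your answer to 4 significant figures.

9.853 × 10^6

Var(Ŷ) = N²·Var(ȳ) = N²·(1 − n/N)·s²/n.
f = 4339/20158 = 0.21524953; Var(ȳ) = 0.78475047·1321000000/4339 = 238915.73.
Var(Ŷ) = 20158² · 238915.73 = 9.7082204 × 10^13.
SE(Ŷ) = √(9.7082204 × 10^13) = 9.853 × 10^6.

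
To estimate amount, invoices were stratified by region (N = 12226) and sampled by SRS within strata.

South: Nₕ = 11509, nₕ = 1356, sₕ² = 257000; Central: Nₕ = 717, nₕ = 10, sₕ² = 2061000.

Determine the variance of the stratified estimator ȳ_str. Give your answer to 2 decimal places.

847.11

Var(ȳ_str) = Σₕ Wₕ²(1 − fₕ)sₕ²/nₕ with Wₕ = Nₕ/N, N = 12226.
South: Wₕ = 0.94135449; term = 0.94135449²·(1 − 0.11782084)·257000/1356 = 148.16193.
Central: Wₕ = 0.05864551; term = 0.05864551²·(1 − 0.01394700)·2061000/10 = 698.95269.
Sum = 847.11462.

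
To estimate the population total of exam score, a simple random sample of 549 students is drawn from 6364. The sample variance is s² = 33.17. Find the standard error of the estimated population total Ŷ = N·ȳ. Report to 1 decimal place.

Var(Ŷ) = N²·Var(ȳ) = N²·(1 − n/N)·s²/n.
f = 549/6364 = 0.08626650; Var(ȳ) = 0.91373350·33.17/549 = 0.055206813.
Var(Ŷ) = 6364² · 0.055206813 = 2.2359033 × 10^6.
SE(Ŷ) = √(2.2359033 × 10^6) = 1495.3.

1495.3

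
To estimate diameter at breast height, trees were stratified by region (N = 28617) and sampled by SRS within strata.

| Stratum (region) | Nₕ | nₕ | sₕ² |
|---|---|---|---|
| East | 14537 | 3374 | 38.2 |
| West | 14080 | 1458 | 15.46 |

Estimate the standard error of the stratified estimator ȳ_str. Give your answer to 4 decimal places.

0.0674

Var(ȳ_str) = Σₕ Wₕ²(1 − fₕ)sₕ²/nₕ with Wₕ = Nₕ/N, N = 28617.
East: Wₕ = 0.50798476; term = 0.50798476²·(1 − 0.23209741)·38.2/3374 = 0.0022434985.
West: Wₕ = 0.49201524; term = 0.49201524²·(1 − 0.10355114)·15.46/1458 = 0.0023010952.
Sum = 0.0045445937.
SE = √(0.0045445937) = 0.0674.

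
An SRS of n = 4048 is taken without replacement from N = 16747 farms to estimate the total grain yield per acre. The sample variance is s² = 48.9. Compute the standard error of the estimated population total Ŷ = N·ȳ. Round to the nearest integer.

Var(Ŷ) = N²·Var(ȳ) = N²·(1 − n/N)·s²/n.
f = 4048/16747 = 0.24171493; Var(ȳ) = 0.75828507·48.9/4048 = 0.0091601136.
Var(Ŷ) = 16747² · 0.0091601136 = 2.5690639 × 10^6.
SE(Ŷ) = √(2.5690639 × 10^6) = 1603.

1603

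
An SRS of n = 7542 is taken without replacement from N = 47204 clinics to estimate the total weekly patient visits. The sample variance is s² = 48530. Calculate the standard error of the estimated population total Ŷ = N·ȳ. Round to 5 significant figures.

Var(Ŷ) = N²·Var(ȳ) = N²·(1 − n/N)·s²/n.
f = 7542/47204 = 0.15977460; Var(ȳ) = 0.84022540·48530/7542 = 5.4065419.
Var(Ŷ) = 47204² · 5.4065419 = 1.2046952 × 10^10.
SE(Ŷ) = √(1.2046952 × 10^10) = 109760.

109760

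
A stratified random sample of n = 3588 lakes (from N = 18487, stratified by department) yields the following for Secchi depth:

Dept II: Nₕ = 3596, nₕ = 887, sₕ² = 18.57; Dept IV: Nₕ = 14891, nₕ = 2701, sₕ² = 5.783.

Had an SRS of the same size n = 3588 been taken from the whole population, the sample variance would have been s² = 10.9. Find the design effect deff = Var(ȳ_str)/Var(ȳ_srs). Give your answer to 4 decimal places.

Var(ȳ_str) = Σ Wₕ²(1−fₕ)sₕ²/nₕ with Wₕ = Nₕ/18487:
  Dept II: (3596/18487)²·(1−887/3596)·18.57/887 = 5.9673854 × 10^-4
  Dept IV: (14891/18487)²·(1−2701/14891)·5.783/2701 = 0.0011371645
  → Var(ȳ_str) = 0.001733903.
Var(ȳ_srs) = (1 − 3588/18487)·10.9/3588 = 0.0024483006.
deff = 0.001733903 / 0.0024483006 = 0.7082.

0.7082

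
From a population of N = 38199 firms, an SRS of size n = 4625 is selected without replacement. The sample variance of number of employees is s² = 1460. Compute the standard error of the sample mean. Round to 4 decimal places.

Under SRS without replacement, Var(ȳ) = (1 − f)·s²/n with f = n/N = 4625/38199 = 0.12107647.
Var(ȳ) = (1 − 0.12107647)·1460/4625 = 0.87892353·0.31567568 = 0.27745478.
SE(ȳ) = √(0.27745478) = 0.5267.

0.5267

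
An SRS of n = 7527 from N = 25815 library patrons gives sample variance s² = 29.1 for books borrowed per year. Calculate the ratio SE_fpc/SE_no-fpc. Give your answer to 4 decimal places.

f = n/N = 7527/25815 = 0.29157467.
SE_no-fpc = √(s²/n) = 0.062177826; SE_fpc = √((1−f)s²/n) = 0.052333837.
Ratio = √(1−f) = 0.84168007.

0.8417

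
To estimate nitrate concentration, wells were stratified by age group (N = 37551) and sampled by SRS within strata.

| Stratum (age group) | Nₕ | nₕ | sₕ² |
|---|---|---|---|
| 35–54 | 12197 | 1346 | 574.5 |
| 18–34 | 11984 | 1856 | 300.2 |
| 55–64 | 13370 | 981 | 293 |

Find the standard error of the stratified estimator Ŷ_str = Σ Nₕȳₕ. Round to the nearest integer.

Var(Ŷ_str) = Σₕ Nₕ²(1 − fₕ)sₕ²/nₕ.
35–54: 12197²·(1 − 1346/12197)·574.5/1346 = 5.6489504 × 10^7.
18–34: 11984²·(1 − 1856/11984)·300.2/1856 = 1.9631714 × 10^7.
55–64: 13370²·(1 − 981/13370)·293/981 = 4.9472775 × 10^7.
Sum = 1.2559399 × 10^8.
SE = √(1.2559399 × 10^8) = 11207.

11207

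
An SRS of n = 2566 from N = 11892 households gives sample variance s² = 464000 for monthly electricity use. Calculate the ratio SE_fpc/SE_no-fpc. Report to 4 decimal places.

f = n/N = 2566/11892 = 0.21577531.
SE_no-fpc = √(s²/n) = 13.447163; SE_fpc = √((1−f)s²/n) = 11.908332.
Ratio = √(1−f) = 0.88556462.

0.8856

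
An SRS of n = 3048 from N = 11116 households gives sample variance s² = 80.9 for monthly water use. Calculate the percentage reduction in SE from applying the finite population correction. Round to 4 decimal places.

f = n/N = 3048/11116 = 0.27419935.
SE_no-fpc = √(s²/n) = 0.16291714; SE_fpc = √((1−f)s²/n) = 0.13879552.
Ratio = √(1−f) = 0.85193935. Reduction = 100·(1 − 0.85193935) = 14.8061%.

14.8061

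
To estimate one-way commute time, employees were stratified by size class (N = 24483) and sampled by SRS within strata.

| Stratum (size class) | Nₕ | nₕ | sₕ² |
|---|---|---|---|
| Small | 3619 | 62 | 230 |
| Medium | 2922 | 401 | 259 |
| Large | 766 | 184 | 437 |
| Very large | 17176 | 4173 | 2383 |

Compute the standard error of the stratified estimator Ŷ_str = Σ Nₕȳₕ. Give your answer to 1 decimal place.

13457.7

Var(Ŷ_str) = Σₕ Nₕ²(1 − fₕ)sₕ²/nₕ.
Small: 3619²·(1 − 62/3619)·230/62 = 4.7753872 × 10^7.
Medium: 2922²·(1 − 401/2922)·259/401 = 4.7578248 × 10^6.
Large: 766²·(1 − 184/766)·437/184 = 1.0588035 × 10^6.
Very large: 17176²·(1 − 4173/17176)·2383/4173 = 1.2753848 × 10^8.
Sum = 1.8110898 × 10^8.
SE = √(1.8110898 × 10^8) = 13457.7.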